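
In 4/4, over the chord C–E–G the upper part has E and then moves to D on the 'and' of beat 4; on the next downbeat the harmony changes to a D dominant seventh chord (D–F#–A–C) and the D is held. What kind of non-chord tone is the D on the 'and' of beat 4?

The harmony at that moment is C major triad (C, E, G); D is not a chord tone.
It is approached by step down from E and then sustained as the same pitch into the next harmony.
Arriving early and becoming a chord tone when the harmony changes — an anticipation.

Anticipation.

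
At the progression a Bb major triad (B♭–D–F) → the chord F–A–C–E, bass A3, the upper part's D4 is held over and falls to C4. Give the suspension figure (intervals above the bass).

At the second chord the bass is A3. The suspended D4 lies a fourth above the bass; after resolving down by step to C4, the interval above the bass becomes a third.
Suspension figures are named by those two intervals: 4–3.

4–3 suspension.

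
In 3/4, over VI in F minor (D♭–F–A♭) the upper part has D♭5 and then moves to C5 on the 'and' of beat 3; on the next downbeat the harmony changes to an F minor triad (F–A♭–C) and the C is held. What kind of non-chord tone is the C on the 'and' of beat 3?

Anticipation.

The harmony at that moment is D♭ major triad (D♭, F, A♭); C5 is not a chord tone.
It is approached by step down from D♭5 and then sustained as the same pitch into the next harmony.
Arriving early and becoming a chord tone when the harmony changes — an anticipation.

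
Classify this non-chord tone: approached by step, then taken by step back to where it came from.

Approach: by step. Departure: by step in the opposite direction, back to the starting pitch.
Stepwise on both sides but reversing to return to the same chord tone — a neighbor tone. (Had it continued onward in the same direction it would be a passing tone instead.)

Neighbor tone.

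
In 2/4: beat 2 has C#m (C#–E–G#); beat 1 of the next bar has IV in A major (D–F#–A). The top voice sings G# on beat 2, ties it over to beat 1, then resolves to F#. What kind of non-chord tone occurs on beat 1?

The harmony at that moment is D major triad (D, F#, A); G# is not a chord tone.
It is held over (the same pitch as the preceding G#) and left by step down to F#.
Held over from the previous chord and resolving down by step — a suspension.

Suspension.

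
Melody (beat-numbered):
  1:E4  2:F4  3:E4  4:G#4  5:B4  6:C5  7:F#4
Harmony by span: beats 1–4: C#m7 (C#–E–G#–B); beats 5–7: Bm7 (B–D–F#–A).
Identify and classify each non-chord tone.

F4 (beat 2) — neighbor tone; C5 (beat 6) — escape tone.

The harmony at that moment is C# minor seventh chord (C#, E, G#, B); F4 is not a chord tone.
It is approached by step up from E4 and left by step down to E4.
Step away and step back to the same note — a neighbor tone (upper neighbor).
The harmony at that moment is B minor seventh chord (B, D, F#, A); C5 is not a chord tone.
It is approached by step up from B4 and left by leap down to F#4.
Step in, leap out — an escape tone.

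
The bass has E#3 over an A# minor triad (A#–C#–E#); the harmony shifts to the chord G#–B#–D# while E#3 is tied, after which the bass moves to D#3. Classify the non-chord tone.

The harmony at that moment is G# major triad (G#, B#, D#); E#3 is not a chord tone.
It is held over (the same pitch as the preceding E#3) and left by step down to D#3.
Held over from the previous chord and resolving down by step — a suspension.

E#3 is a suspension.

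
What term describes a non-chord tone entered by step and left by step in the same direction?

Passing tone.

Approach: by step. Departure: by step, continuing in the same direction.
Stepwise on both sides with no change of direction means the note fills in the space between two different chord tones — a passing tone. (Had it turned back to its starting note it would be a neighbor tone instead.)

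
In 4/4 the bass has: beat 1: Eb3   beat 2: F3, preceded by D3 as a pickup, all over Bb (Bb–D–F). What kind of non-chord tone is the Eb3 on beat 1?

The harmony at that moment is Bb major triad (Bb, D, F); Eb3 is not a chord tone.
It is approached by step up from D3 and left by step up to F3.
Step in, step out in the same direction — a passing tone.

Passing tone.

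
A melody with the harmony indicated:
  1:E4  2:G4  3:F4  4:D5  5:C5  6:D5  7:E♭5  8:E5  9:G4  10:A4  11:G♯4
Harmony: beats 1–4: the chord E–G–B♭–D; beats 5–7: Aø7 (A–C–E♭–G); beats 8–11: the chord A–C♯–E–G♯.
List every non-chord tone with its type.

F4 (beat 3) — escape tone; D5 (beat 6) — passing tone; G4 (beat 9) — appoggiatura.

The harmony at that moment is E half-diminished seventh chord (E, G, B♭, D); F4 is not a chord tone.
It is approached by step down from G4 and left by leap up to D5.
Step in, leap out — an escape tone.
The harmony at that moment is A half-diminished seventh chord (A, C, E♭, G); D5 is not a chord tone.
It is approached by step up from C5 and left by step up to E♭5.
Step in, step out in the same direction — a passing tone.
The harmony at that moment is A major seventh chord (A, C♯, E, G♯); G4 is not a chord tone.
It is approached by leap down from E5 and left by step up to A4.
Leap in, step out — an appoggiatura.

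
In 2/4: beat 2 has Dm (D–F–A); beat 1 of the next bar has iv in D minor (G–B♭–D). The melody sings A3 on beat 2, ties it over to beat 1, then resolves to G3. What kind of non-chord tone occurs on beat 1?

The harmony at that moment is G minor triad (G, B♭, D); A3 is not a chord tone.
It is held over (the same pitch as the preceding A3) and left by step down to G3.
Held over from the previous chord and resolving down by step — a suspension.

Suspension.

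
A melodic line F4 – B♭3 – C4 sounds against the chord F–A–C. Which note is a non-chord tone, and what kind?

The harmony at that moment is F major triad (F, A, C); B♭3 is not a chord tone.
It is approached by leap down from F4 and left by step up to C4.
Leap in, step out — an appoggiatura.

B♭3 is an appoggiatura.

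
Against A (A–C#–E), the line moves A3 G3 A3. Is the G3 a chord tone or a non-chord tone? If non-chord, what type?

The harmony at that moment is A major triad (A, C#, E); G3 is not a chord tone.
It is approached by step down from A3 and left by step up to A3.
Step away and step back to the same note — a neighbor tone (lower neighbor).

Non-chord tone — a neighbor tone.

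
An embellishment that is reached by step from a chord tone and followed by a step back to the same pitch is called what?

Approach: by step. Departure: by step in the opposite direction, back to the starting pitch.
Stepwise on both sides but reversing to return to the same chord tone — a neighbor tone. (Had it continued onward in the same direction it would be a passing tone instead.)

Neighbor tone.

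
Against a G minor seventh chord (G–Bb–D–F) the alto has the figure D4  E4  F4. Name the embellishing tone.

The harmony at that moment is G minor seventh chord (G, Bb, D, F); E4 is not a chord tone.
It is approached by step up from D4 and left by step up to F4.
Step in, step out in the same direction — a passing tone.

E4 is a passing tone.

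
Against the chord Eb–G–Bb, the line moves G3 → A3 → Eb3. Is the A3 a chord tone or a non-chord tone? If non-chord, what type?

The harmony at that moment is Eb major triad (Eb, G, Bb); A3 is not a chord tone.
It is approached by step up from G3 and left by leap down to Eb3.
Step in, leap out — an escape tone.

Non-chord tone — an escape tone.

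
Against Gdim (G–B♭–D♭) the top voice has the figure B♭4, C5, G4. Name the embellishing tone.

C5 is an escape tone.

The harmony at that moment is G diminished triad (G, B♭, D♭); C5 is not a chord tone.
It is approached by step up from B♭4 and left by leap down to G4.
Step in, leap out — an escape tone.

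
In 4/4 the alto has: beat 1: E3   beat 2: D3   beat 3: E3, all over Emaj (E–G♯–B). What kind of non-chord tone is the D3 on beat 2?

Lower neighbor tone.

The harmony at that moment is E major triad (E, G♯, B); D3 is not a chord tone.
It is approached by step down from E3 and left by step up to E3.
Step away and step back to the same note — a neighbor tone (lower neighbor).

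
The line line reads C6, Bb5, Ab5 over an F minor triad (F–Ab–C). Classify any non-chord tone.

The harmony at that moment is F minor triad (F, Ab, C); Bb5 is not a chord tone.
It is approached by step down from C6 and left by step down to Ab5.
Step in, step out in the same direction — a passing tone.

Bb5 is a passing tone.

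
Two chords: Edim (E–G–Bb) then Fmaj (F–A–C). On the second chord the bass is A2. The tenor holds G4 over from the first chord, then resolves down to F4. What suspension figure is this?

At the second chord the bass is A2. The suspended G4 lies a seventh above the bass; after resolving down by step to F4, the interval above the bass becomes a sixth.
Suspension figures are named by those two intervals: 7–6.

7–6 suspension.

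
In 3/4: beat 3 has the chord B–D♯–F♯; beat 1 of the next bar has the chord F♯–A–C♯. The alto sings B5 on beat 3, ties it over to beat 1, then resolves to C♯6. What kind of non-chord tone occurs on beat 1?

The harmony at that moment is F♯ minor triad (F♯, A, C♯); B5 is not a chord tone.
It is held over (the same pitch as the preceding B5) and left by step up to C♯6.
Held over from the previous chord and resolving up by step — a retardation.

Retardation.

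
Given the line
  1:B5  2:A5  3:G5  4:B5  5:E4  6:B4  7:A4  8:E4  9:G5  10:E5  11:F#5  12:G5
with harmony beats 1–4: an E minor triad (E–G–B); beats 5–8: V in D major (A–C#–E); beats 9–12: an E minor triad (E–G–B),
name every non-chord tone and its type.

The harmony at that moment is E minor triad (E, G, B); A5 is not a chord tone.
It is approached by step down from B5 and left by step down to G5.
Step in, step out in the same direction — a passing tone.
The harmony at that moment is A major triad (A, C#, E); B4 is not a chord tone.
It is approached by leap up from E4 and left by step down to A4.
Leap in, step out — an appoggiatura.
The harmony at that moment is E minor triad (E, G, B); F#5 is not a chord tone.
It is approached by step up from E5 and left by step up to G5.
Step in, step out in the same direction — a passing tone.

A5 (beat 2) — passing tone; B4 (beat 6) — appoggiatura; F#5 (beat 11) — passing tone.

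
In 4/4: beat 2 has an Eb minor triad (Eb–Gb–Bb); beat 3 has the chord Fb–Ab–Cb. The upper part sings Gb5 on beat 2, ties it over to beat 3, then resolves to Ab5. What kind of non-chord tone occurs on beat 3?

Retardation.

The harmony at that moment is Fb major triad (Fb, Ab, Cb); Gb5 is not a chord tone.
It is held over (the same pitch as the preceding Gb5) and left by step up to Ab5.
Held over from the previous chord and resolving up by step — a retardation.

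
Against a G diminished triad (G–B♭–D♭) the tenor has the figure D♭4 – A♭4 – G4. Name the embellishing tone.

The harmony at that moment is G diminished triad (G, B♭, D♭); A♭4 is not a chord tone.
It is approached by leap up from D♭4 and left by step down to G4.
Leap in, step out — an appoggiatura.

A♭4 is an appoggiatura.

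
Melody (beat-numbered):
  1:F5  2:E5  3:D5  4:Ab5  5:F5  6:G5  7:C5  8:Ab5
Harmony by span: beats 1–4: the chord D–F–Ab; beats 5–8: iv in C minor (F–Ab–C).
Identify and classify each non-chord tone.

The harmony at that moment is D diminished triad (D, F, Ab); E5 is not a chord tone.
It is approached by step down from F5 and left by step down to D5.
Step in, step out in the same direction — a passing tone.
The harmony at that moment is F minor triad (F, Ab, C); G5 is not a chord tone.
It is approached by step up from F5 and left by leap down to C5.
Step in, leap out — an escape tone.

E5 (beat 2) — passing tone; G5 (beat 6) — escape tone.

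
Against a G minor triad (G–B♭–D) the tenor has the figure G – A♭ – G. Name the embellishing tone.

A♭ is a neighbor tone.

The harmony at that moment is G minor triad (G, B♭, D); A♭ is not a chord tone.
It is approached by step up from G and left by step down to G.
Step away and step back to the same note — a neighbor tone (upper neighbor).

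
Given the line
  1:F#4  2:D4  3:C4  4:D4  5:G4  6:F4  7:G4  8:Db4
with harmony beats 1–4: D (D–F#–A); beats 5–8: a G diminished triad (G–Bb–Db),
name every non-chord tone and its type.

C4 (beat 3) — neighbor tone; F4 (beat 6) — neighbor tone.

The harmony at that moment is D major triad (D, F#, A); C4 is not a chord tone.
It is approached by step down from D4 and left by step up to D4.
Step away and step back to the same note — a neighbor tone (lower neighbor).
The harmony at that moment is G diminished triad (G, Bb, Db); F4 is not a chord tone.
It is approached by step down from G4 and left by step up to G4.
Step away and step back to the same note — a neighbor tone (lower neighbor).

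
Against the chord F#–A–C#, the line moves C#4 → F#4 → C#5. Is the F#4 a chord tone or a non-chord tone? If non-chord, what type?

Chord tone (the root of F# minor triad).

F# minor triad contains F#, A, C#; F# is the root, so it is a chord tone.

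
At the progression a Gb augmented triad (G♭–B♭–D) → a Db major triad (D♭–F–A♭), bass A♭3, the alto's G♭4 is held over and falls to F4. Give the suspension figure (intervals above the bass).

7–6 suspension.

At the second chord the bass is A♭3. The suspended G♭4 lies a seventh above the bass; after resolving down by step to F4, the interval above the bass becomes a sixth.
Suspension figures are named by those two intervals: 7–6.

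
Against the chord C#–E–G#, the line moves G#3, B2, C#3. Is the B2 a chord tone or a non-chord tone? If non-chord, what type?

Non-chord tone — an appoggiatura.

The harmony at that moment is C# minor triad (C#, E, G#); B2 is not a chord tone.
It is approached by leap down from G#3 and left by step up to C#3.
Leap in, step out — an appoggiatura.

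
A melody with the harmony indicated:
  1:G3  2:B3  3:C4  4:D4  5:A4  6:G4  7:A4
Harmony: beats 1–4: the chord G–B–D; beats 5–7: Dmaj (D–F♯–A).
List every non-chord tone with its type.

C4 (beat 3) — passing tone; G4 (beat 6) — neighbor tone.

The harmony at that moment is G major triad (G, B, D); C4 is not a chord tone.
It is approached by step up from B3 and left by step up to D4.
Step in, step out in the same direction — a passing tone.
The harmony at that moment is D major triad (D, F♯, A); G4 is not a chord tone.
It is approached by step down from A4 and left by step up to A4.
Step away and step back to the same note — a neighbor tone (lower neighbor).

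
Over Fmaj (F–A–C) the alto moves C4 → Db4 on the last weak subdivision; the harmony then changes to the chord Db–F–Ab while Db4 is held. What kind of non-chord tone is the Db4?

The harmony at that moment is F major triad (F, A, C); Db4 is not a chord tone.
It is approached by step up from C4 and then sustained as the same pitch into the next harmony.
Arriving early and becoming a chord tone when the harmony changes — an anticipation.

Db4 is an anticipation.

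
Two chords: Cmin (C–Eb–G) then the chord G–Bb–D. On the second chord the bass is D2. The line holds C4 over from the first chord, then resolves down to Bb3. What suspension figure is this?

7–6 suspension.

At the second chord the bass is D2. The suspended C4 lies a seventh above the bass; after resolving down by step to Bb3, the interval above the bass becomes a sixth.
Suspension figures are named by those two intervals: 7–6.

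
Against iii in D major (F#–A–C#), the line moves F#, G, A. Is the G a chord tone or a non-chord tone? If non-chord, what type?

The harmony at that moment is F# minor triad (F#, A, C#); G is not a chord tone.
It is approached by step up from F# and left by step up to A.
Step in, step out in the same direction — a passing tone.

Non-chord tone — a passing tone.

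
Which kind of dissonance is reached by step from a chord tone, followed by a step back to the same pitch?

Neighbor tone.

Approach: by step. Departure: by step in the opposite direction, back to the starting pitch.
Stepwise on both sides but reversing to return to the same chord tone — a neighbor tone. (Had it continued onward in the same direction it would be a passing tone instead.)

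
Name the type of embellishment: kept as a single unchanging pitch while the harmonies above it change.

Approach: none. Departure: none — a single pitch is sustained while the chords change around it, passing through harmonies that do not contain it.
No melodic motion at all; the dissonance is created entirely by the moving harmonies against the stationary note — a pedal tone (pedal point).

Pedal tone.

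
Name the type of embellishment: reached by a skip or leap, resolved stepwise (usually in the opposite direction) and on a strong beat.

Appoggiatura.

Approach: by leap. Departure: by step. Metric position: strong.
Leap in, step out, in a metrically strong position — an appoggiatura. (It is the mirror image of the escape tone, which steps in and leaps out from a weak position.)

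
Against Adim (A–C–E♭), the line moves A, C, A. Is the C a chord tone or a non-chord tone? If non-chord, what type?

A diminished triad contains A, C, E♭; C is the third, so it is a chord tone.

Chord tone (the third of A diminished triad).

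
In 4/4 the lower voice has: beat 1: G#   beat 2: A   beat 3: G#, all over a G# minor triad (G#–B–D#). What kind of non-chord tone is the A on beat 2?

The harmony at that moment is G# minor triad (G#, B, D#); A is not a chord tone.
It is approached by step up from G# and left by step down to G#.
Step away and step back to the same note — a neighbor tone (upper neighbor).

Upper neighbor tone.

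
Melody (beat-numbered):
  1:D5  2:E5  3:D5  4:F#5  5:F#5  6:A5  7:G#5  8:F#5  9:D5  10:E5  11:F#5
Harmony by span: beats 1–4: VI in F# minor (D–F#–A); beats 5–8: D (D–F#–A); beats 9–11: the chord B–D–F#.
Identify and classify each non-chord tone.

The harmony at that moment is D major triad (D, F#, A); E5 is not a chord tone.
It is approached by step up from D5 and left by step down to D5.
Step away and step back to the same note — a neighbor tone (upper neighbor).
The harmony at that moment is D major triad (D, F#, A); G#5 is not a chord tone.
It is approached by step down from A5 and left by step down to F#5.
Step in, step out in the same direction — a passing tone.
The harmony at that moment is B minor triad (B, D, F#); E5 is not a chord tone.
It is approached by step up from D5 and left by step up to F#5.
Step in, step out in the same direction — a passing tone.

E5 (beat 2) — neighbor tone; G#5 (beat 7) — passing tone; E5 (beat 10) — passing tone.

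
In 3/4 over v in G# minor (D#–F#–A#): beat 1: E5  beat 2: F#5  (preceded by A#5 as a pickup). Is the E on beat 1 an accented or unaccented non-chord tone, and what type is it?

Accented appoggiatura.

The harmony at that moment is D# minor triad (D#, F#, A#); E5 is not a chord tone.
It is approached by leap down from A#5 and left by step up to F#5.
Leap in, step out — an appoggiatura.
It falls on the downbeat, so it is accented.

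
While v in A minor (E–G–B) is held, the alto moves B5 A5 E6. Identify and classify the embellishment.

The harmony at that moment is E minor triad (E, G, B); A5 is not a chord tone.
It is approached by step down from B5 and left by leap up to E6.
Step in, leap out — an escape tone.

A5 is an escape tone.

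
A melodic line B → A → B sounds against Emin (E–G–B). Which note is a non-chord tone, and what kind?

A is a neighbor tone.

The harmony at that moment is E minor triad (E, G, B); A is not a chord tone.
It is approached by step down from B and left by step up to B.
Step away and step back to the same note — a neighbor tone (lower neighbor).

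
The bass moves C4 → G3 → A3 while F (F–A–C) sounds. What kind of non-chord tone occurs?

The harmony at that moment is F major triad (F, A, C); G3 is not a chord tone.
It is approached by leap down from C4 and left by step up to A3.
Leap in, step out — an appoggiatura.

G3 is an appoggiatura.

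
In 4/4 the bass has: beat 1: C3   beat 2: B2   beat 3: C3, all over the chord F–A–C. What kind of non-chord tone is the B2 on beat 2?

The harmony at that moment is F major triad (F, A, C); B2 is not a chord tone.
It is approached by step down from C3 and left by step up to C3.
Step away and step back to the same note — a neighbor tone (lower neighbor).

Lower neighbor tone.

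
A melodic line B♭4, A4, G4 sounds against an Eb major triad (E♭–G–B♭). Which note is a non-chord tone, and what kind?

The harmony at that moment is E♭ major triad (E♭, G, B♭); A4 is not a chord tone.
It is approached by step down from B♭4 and left by step down to G4.
Step in, step out in the same direction — a passing tone.

A4 is a passing tone.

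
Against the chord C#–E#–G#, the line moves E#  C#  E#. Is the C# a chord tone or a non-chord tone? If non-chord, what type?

Chord tone (the root of C# major triad).

C# major triad contains C#, E#, G#; C# is the root, so it is a chord tone.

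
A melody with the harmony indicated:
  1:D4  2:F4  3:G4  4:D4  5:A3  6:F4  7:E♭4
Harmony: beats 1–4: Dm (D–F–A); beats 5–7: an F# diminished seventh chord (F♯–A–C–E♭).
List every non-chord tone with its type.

The harmony at that moment is D minor triad (D, F, A); G4 is not a chord tone.
It is approached by step up from F4 and left by leap down to D4.
Step in, leap out — an escape tone.
The harmony at that moment is F♯ diminished seventh chord (F♯, A, C, E♭); F4 is not a chord tone.
It is approached by leap up from A3 and left by step down to E♭4.
Leap in, step out — an appoggiatura.

G4 (beat 3) — escape tone; F4 (beat 6) — appoggiatura.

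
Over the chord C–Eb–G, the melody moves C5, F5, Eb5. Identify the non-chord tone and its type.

F5 is an appoggiatura.

The harmony at that moment is C minor triad (C, Eb, G); F5 is not a chord tone.
It is approached by leap up from C5 and left by step down to Eb5.
Leap in, step out — an appoggiatura.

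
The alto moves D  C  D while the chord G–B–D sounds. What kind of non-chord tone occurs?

The harmony at that moment is G major triad (G, B, D); C is not a chord tone.
It is approached by step down from D and left by step up to D.
Step away and step back to the same note — a neighbor tone (lower neighbor).

C is a neighbor tone.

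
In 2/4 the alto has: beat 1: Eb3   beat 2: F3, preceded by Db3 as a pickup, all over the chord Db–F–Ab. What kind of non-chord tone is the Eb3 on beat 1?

The harmony at that moment is Db major triad (Db, F, Ab); Eb3 is not a chord tone.
It is approached by step up from Db3 and left by step up to F3.
Step in, step out in the same direction — a passing tone.

Passing tone.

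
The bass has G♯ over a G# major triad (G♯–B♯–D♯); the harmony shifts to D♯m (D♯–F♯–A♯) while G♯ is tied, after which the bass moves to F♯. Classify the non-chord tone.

G♯ is a suspension.

The harmony at that moment is D♯ minor triad (D♯, F♯, A♯); G♯ is not a chord tone.
It is held over (the same pitch as the preceding G♯) and left by step down to F♯.
Held over from the previous chord and resolving down by step — a suspension.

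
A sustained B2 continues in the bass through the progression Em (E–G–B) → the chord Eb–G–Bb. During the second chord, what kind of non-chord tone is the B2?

Pedal tone (pedal point).

The harmony at that moment is Eb major triad (Eb, G, Bb); B2 is not a chord tone.
It is held over (the same pitch as the preceding B2) and then sustained as the same pitch into the next harmony.
Sustained through a change of harmony — a pedal tone.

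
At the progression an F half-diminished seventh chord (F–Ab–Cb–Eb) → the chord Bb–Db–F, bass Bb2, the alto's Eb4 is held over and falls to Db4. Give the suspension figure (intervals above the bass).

At the second chord the bass is Bb2. The suspended Eb4 lies a fourth above the bass; after resolving down by step to Db4, the interval above the bass becomes a third.
Suspension figures are named by those two intervals: 4–3.

4–3 suspension.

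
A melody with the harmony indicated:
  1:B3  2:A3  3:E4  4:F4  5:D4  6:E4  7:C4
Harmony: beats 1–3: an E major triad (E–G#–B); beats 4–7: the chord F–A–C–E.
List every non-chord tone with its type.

A3 (beat 2) — escape tone; D4 (beat 5) — appoggiatura.

The harmony at that moment is E major triad (E, G#, B); A3 is not a chord tone.
It is approached by step down from B3 and left by leap up to E4.
Step in, leap out — an escape tone.
The harmony at that moment is F major seventh chord (F, A, C, E); D4 is not a chord tone.
It is approached by leap down from F4 and left by step up to E4.
Leap in, step out — an appoggiatura.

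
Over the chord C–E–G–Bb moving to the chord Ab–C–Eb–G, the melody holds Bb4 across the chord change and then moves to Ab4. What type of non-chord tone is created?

The harmony at that moment is Ab major seventh chord (Ab, C, Eb, G); Bb4 is not a chord tone.
It is held over (the same pitch as the preceding Bb4) and left by step down to Ab4.
Held over from the previous chord and resolving down by step — a suspension.

Bb4 is a suspension.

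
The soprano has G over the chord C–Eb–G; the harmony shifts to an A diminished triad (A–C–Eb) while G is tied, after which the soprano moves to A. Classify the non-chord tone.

G is a retardation.

The harmony at that moment is A diminished triad (A, C, Eb); G is not a chord tone.
It is held over (the same pitch as the preceding G) and left by step up to A.
Held over from the previous chord and resolving up by step — a retardation.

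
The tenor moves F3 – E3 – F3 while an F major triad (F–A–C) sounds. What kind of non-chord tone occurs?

E3 is a neighbor tone.

The harmony at that moment is F major triad (F, A, C); E3 is not a chord tone.
It is approached by step down from F3 and left by step up to F3.
Step away and step back to the same note — a neighbor tone (lower neighbor).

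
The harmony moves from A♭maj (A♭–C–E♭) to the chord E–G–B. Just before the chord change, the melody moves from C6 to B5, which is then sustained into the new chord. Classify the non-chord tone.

B5 is an anticipation.

The harmony at that moment is A♭ major triad (A♭, C, E♭); B5 is not a chord tone.
It is approached by step down from C6 and then sustained as the same pitch into the next harmony.
Arriving early and becoming a chord tone when the harmony changes — an anticipation.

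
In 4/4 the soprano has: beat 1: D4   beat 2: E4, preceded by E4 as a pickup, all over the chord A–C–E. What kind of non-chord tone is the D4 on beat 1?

Lower neighbor tone.

The harmony at that moment is A minor triad (A, C, E); D4 is not a chord tone.
It is approached by step down from E4 and left by step up to E4.
Step away and step back to the same note — a neighbor tone (lower neighbor).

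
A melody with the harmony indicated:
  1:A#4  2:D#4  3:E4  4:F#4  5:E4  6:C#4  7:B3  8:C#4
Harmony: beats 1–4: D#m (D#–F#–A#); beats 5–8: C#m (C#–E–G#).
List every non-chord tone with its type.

The harmony at that moment is D# minor triad (D#, F#, A#); E4 is not a chord tone.
It is approached by step up from D#4 and left by step up to F#4.
Step in, step out in the same direction — a passing tone.
The harmony at that moment is C# minor triad (C#, E, G#); B3 is not a chord tone.
It is approached by step down from C#4 and left by step up to C#4.
Step away and step back to the same note — a neighbor tone (lower neighbor).

E4 (beat 3) — passing tone; B3 (beat 7) — neighbor tone.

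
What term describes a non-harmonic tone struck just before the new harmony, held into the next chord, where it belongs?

Anticipation.

Approach: ahead of the chord change (typically by step), so it is dissonant against the current harmony. Departure: none — the same pitch is restated or held and is a chord tone of the new harmony.
Dissonant first, consonant once the harmony catches up: the note simply arrives early — an anticipation. (The reverse timing, consonant first and dissonant after the change, would be a suspension or retardation.)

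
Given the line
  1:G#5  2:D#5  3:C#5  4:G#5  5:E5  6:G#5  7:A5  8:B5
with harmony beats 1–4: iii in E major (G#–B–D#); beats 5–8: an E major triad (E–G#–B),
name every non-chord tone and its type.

C#5 (beat 3) — escape tone; A5 (beat 7) — passing tone.

The harmony at that moment is G# minor triad (G#, B, D#); C#5 is not a chord tone.
It is approached by step down from D#5 and left by leap up to G#5.
Step in, leap out — an escape tone.
The harmony at that moment is E major triad (E, G#, B); A5 is not a chord tone.
It is approached by step up from G#5 and left by step up to B5.
Step in, step out in the same direction — a passing tone.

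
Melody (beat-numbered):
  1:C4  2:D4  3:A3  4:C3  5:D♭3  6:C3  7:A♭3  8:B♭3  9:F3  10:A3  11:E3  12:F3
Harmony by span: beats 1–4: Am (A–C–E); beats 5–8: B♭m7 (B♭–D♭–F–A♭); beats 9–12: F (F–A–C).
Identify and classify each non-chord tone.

The harmony at that moment is A minor triad (A, C, E); D4 is not a chord tone.
It is approached by step up from C4 and left by leap down to A3.
Step in, leap out — an escape tone.
The harmony at that moment is B♭ minor seventh chord (B♭, D♭, F, A♭); C3 is not a chord tone.
It is approached by step down from D♭3 and left by leap up to A♭3.
Step in, leap out — an escape tone.
The harmony at that moment is F major triad (F, A, C); E3 is not a chord tone.
It is approached by leap down from A3 and left by step up to F3.
Leap in, step out — an appoggiatura.

D4 (beat 2) — escape tone; C3 (beat 6) — escape tone; E3 (beat 11) — appoggiatura.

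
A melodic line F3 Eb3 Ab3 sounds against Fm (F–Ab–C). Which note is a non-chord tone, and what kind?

Eb3 is an escape tone.

The harmony at that moment is F minor triad (F, Ab, C); Eb3 is not a chord tone.
It is approached by step down from F3 and left by leap up to Ab3.
Step in, leap out — an escape tone.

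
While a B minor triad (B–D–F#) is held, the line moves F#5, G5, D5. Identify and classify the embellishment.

The harmony at that moment is B minor triad (B, D, F#); G5 is not a chord tone.
It is approached by step up from F#5 and left by leap down to D5.
Step in, leap out — an escape tone.

G5 is an escape tone.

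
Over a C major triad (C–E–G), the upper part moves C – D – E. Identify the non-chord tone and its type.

D is a passing tone.

The harmony at that moment is C major triad (C, E, G); D is not a chord tone.
It is approached by step up from C and left by step up to E.
Step in, step out in the same direction — a passing tone.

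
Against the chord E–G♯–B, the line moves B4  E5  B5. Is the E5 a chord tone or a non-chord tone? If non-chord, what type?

E major triad contains E, G♯, B; E is the root, so it is a chord tone.

Chord tone (the root of E major triad).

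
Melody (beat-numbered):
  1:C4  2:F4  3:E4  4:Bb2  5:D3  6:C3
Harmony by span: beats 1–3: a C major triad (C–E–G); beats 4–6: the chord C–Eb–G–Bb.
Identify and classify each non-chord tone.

F4 (beat 2) — appoggiatura; D3 (beat 5) — appoggiatura.

The harmony at that moment is C major triad (C, E, G); F4 is not a chord tone.
It is approached by leap up from C4 and left by step down to E4.
Leap in, step out — an appoggiatura.
The harmony at that moment is C minor seventh chord (C, Eb, G, Bb); D3 is not a chord tone.
It is approached by leap up from Bb2 and left by step down to C3.
Leap in, step out — an appoggiatura.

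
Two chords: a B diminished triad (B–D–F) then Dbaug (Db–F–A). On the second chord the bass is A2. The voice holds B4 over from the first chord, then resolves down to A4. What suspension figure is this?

At the second chord the bass is A2. The suspended B4 lies a ninth above the bass; after resolving down by step to A4, the interval above the bass becomes an octave.
Suspension figures are named by those two intervals: 9–8.

9–8 suspension.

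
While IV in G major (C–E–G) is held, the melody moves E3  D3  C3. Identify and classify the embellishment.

The harmony at that moment is C major triad (C, E, G); D3 is not a chord tone.
It is approached by step down from E3 and left by step down to C3.
Step in, step out in the same direction — a passing tone.

D3 is a passing tone.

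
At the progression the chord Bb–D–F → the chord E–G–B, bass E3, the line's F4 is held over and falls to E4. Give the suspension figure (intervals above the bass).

9–8 suspension.

At the second chord the bass is E3. The suspended F4 lies a ninth above the bass; after resolving down by step to E4, the interval above the bass becomes an octave.
Suspension figures are named by those two intervals: 9–8.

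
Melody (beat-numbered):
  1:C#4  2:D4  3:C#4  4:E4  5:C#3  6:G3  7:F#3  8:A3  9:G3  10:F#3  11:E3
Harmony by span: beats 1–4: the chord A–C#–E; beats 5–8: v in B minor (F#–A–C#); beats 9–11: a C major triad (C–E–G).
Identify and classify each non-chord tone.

D4 (beat 2) — neighbor tone; G3 (beat 6) — appoggiatura; F#3 (beat 10) — passing tone.

The harmony at that moment is A major triad (A, C#, E); D4 is not a chord tone.
It is approached by step up from C#4 and left by step down to C#4.
Step away and step back to the same note — a neighbor tone (upper neighbor).
The harmony at that moment is F# minor triad (F#, A, C#); G3 is not a chord tone.
It is approached by leap up from C#3 and left by step down to F#3.
Leap in, step out — an appoggiatura.
The harmony at that moment is C major triad (C, E, G); F#3 is not a chord tone.
It is approached by step down from G3 and left by step down to E3.
Step in, step out in the same direction — a passing tone.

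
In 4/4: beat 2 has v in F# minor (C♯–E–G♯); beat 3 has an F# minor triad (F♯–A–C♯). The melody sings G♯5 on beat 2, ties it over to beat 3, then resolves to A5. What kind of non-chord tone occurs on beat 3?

Retardation.

The harmony at that moment is F♯ minor triad (F♯, A, C♯); G♯5 is not a chord tone.
It is held over (the same pitch as the preceding G♯5) and left by step up to A5.
Held over from the previous chord and resolving up by step — a retardation.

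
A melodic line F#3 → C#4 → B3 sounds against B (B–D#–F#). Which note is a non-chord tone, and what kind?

C#4 is an appoggiatura.

The harmony at that moment is B major triad (B, D#, F#); C#4 is not a chord tone.
It is approached by leap up from F#3 and left by step down to B3.
Leap in, step out — an appoggiatura.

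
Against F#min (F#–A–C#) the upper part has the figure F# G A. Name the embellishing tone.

G is a passing tone.

The harmony at that moment is F# minor triad (F#, A, C#); G is not a chord tone.
It is approached by step up from F# and left by step up to A.
Step in, step out in the same direction — a passing tone.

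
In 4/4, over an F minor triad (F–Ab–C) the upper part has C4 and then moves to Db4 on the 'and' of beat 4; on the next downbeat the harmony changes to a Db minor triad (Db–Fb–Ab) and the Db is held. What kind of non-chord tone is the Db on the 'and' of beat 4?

Anticipation.

The harmony at that moment is F minor triad (F, Ab, C); Db4 is not a chord tone.
It is approached by step up from C4 and then sustained as the same pitch into the next harmony.
Arriving early and becoming a chord tone when the harmony changes — an anticipation.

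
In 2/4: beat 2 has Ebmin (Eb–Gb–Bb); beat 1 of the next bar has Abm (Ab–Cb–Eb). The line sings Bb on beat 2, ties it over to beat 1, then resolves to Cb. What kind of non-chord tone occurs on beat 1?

The harmony at that moment is Ab minor triad (Ab, Cb, Eb); Bb is not a chord tone.
It is held over (the same pitch as the preceding Bb) and left by step up to Cb.
Held over from the previous chord and resolving up by step — a retardation.

Retardation.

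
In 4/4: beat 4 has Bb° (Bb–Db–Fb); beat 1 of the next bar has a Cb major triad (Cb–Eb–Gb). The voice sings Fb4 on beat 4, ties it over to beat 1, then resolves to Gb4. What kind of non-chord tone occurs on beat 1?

Retardation.

The harmony at that moment is Cb major triad (Cb, Eb, Gb); Fb4 is not a chord tone.
It is held over (the same pitch as the preceding Fb4) and left by step up to Gb4.
Held over from the previous chord and resolving up by step — a retardation.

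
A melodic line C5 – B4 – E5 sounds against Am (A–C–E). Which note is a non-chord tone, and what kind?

B4 is an escape tone.

The harmony at that moment is A minor triad (A, C, E); B4 is not a chord tone.
It is approached by step down from C5 and left by leap up to E5.
Step in, leap out — an escape tone.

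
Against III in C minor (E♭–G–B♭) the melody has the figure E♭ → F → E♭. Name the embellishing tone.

F is a neighbor tone.

The harmony at that moment is E♭ major triad (E♭, G, B♭); F is not a chord tone.
It is approached by step up from E♭ and left by step down to E♭.
Step away and step back to the same note — a neighbor tone (upper neighbor).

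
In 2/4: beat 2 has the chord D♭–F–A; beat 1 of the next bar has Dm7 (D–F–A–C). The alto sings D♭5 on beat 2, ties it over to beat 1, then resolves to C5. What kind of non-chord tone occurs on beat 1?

Suspension.

The harmony at that moment is D minor seventh chord (D, F, A, C); D♭5 is not a chord tone.
It is held over (the same pitch as the preceding D♭5) and left by step down to C5.
Held over from the previous chord and resolving down by step — a suspension.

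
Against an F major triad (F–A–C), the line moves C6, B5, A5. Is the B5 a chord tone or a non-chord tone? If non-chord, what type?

Non-chord tone — a passing tone.

The harmony at that moment is F major triad (F, A, C); B5 is not a chord tone.
It is approached by step down from C6 and left by step down to A5.
Step in, step out in the same direction — a passing tone.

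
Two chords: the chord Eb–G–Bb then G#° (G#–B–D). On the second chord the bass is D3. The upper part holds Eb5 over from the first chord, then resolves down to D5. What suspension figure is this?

9–8 suspension.

At the second chord the bass is D3. The suspended Eb5 lies a ninth above the bass; after resolving down by step to D5, the interval above the bass becomes an octave.
Suspension figures are named by those two intervals: 9–8.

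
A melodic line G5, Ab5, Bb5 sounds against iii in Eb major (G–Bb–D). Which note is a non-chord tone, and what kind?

The harmony at that moment is G minor triad (G, Bb, D); Ab5 is not a chord tone.
It is approached by step up from G5 and left by step up to Bb5.
Step in, step out in the same direction — a passing tone.

Ab5 is a passing tone.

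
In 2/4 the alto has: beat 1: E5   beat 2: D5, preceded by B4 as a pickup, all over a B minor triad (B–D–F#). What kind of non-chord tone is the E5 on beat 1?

Appoggiatura.

The harmony at that moment is B minor triad (B, D, F#); E5 is not a chord tone.
It is approached by leap up from B4 and left by step down to D5.
Leap in, step out, metrically accented — an appoggiatura.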